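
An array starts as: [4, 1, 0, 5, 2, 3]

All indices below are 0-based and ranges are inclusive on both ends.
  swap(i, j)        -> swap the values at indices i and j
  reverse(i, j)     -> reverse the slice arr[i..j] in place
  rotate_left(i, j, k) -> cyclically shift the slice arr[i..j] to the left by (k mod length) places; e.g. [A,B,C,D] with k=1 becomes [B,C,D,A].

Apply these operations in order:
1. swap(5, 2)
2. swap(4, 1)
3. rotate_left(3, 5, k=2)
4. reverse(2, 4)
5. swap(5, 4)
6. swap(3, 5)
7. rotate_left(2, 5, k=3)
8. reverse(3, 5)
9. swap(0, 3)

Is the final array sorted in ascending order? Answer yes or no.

After 1 (swap(5, 2)): [4, 1, 3, 5, 2, 0]
After 2 (swap(4, 1)): [4, 2, 3, 5, 1, 0]
After 3 (rotate_left(3, 5, k=2)): [4, 2, 3, 0, 5, 1]
After 4 (reverse(2, 4)): [4, 2, 5, 0, 3, 1]
After 5 (swap(5, 4)): [4, 2, 5, 0, 1, 3]
After 6 (swap(3, 5)): [4, 2, 5, 3, 1, 0]
After 7 (rotate_left(2, 5, k=3)): [4, 2, 0, 5, 3, 1]
After 8 (reverse(3, 5)): [4, 2, 0, 1, 3, 5]
After 9 (swap(0, 3)): [1, 2, 0, 4, 3, 5]

Answer: no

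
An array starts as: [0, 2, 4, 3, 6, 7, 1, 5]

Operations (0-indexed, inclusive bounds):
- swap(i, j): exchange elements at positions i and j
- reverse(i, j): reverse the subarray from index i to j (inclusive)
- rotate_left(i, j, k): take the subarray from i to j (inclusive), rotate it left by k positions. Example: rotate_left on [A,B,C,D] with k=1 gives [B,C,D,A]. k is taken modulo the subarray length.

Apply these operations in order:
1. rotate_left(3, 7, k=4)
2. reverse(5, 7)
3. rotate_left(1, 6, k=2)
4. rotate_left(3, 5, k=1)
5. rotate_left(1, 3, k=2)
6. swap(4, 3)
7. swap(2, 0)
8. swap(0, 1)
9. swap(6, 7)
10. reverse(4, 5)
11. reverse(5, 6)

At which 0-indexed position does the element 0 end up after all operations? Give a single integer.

After 1 (rotate_left(3, 7, k=4)): [0, 2, 4, 5, 3, 6, 7, 1]
After 2 (reverse(5, 7)): [0, 2, 4, 5, 3, 1, 7, 6]
After 3 (rotate_left(1, 6, k=2)): [0, 5, 3, 1, 7, 2, 4, 6]
After 4 (rotate_left(3, 5, k=1)): [0, 5, 3, 7, 2, 1, 4, 6]
After 5 (rotate_left(1, 3, k=2)): [0, 7, 5, 3, 2, 1, 4, 6]
After 6 (swap(4, 3)): [0, 7, 5, 2, 3, 1, 4, 6]
After 7 (swap(2, 0)): [5, 7, 0, 2, 3, 1, 4, 6]
After 8 (swap(0, 1)): [7, 5, 0, 2, 3, 1, 4, 6]
After 9 (swap(6, 7)): [7, 5, 0, 2, 3, 1, 6, 4]
After 10 (reverse(4, 5)): [7, 5, 0, 2, 1, 3, 6, 4]
After 11 (reverse(5, 6)): [7, 5, 0, 2, 1, 6, 3, 4]

Answer: 2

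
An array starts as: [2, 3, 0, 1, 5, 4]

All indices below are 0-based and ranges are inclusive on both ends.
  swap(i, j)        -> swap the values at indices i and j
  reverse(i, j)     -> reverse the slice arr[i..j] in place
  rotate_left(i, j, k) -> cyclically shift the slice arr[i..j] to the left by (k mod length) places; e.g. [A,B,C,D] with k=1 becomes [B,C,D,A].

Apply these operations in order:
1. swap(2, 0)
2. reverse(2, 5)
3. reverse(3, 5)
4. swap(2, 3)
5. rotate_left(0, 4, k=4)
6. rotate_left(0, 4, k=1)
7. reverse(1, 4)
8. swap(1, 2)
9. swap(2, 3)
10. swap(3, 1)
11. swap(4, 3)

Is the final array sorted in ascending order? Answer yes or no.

Answer: yes

Derivation:
After 1 (swap(2, 0)): [0, 3, 2, 1, 5, 4]
After 2 (reverse(2, 5)): [0, 3, 4, 5, 1, 2]
After 3 (reverse(3, 5)): [0, 3, 4, 2, 1, 5]
After 4 (swap(2, 3)): [0, 3, 2, 4, 1, 5]
After 5 (rotate_left(0, 4, k=4)): [1, 0, 3, 2, 4, 5]
After 6 (rotate_left(0, 4, k=1)): [0, 3, 2, 4, 1, 5]
After 7 (reverse(1, 4)): [0, 1, 4, 2, 3, 5]
After 8 (swap(1, 2)): [0, 4, 1, 2, 3, 5]
After 9 (swap(2, 3)): [0, 4, 2, 1, 3, 5]
After 10 (swap(3, 1)): [0, 1, 2, 4, 3, 5]
After 11 (swap(4, 3)): [0, 1, 2, 3, 4, 5]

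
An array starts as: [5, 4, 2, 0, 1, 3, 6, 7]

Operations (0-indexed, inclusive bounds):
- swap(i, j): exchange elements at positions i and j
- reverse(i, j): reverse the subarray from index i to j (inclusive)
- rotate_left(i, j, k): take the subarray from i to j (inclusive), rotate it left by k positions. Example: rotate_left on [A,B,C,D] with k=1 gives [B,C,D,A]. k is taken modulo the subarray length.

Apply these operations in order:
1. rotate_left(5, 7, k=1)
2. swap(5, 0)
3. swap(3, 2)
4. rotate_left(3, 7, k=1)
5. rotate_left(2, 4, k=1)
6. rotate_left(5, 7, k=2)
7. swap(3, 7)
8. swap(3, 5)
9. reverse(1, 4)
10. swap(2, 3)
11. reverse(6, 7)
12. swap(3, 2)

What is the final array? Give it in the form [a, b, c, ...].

Answer: [6, 0, 2, 1, 4, 3, 5, 7]

Derivation:
After 1 (rotate_left(5, 7, k=1)): [5, 4, 2, 0, 1, 6, 7, 3]
After 2 (swap(5, 0)): [6, 4, 2, 0, 1, 5, 7, 3]
After 3 (swap(3, 2)): [6, 4, 0, 2, 1, 5, 7, 3]
After 4 (rotate_left(3, 7, k=1)): [6, 4, 0, 1, 5, 7, 3, 2]
After 5 (rotate_left(2, 4, k=1)): [6, 4, 1, 5, 0, 7, 3, 2]
After 6 (rotate_left(5, 7, k=2)): [6, 4, 1, 5, 0, 2, 7, 3]
After 7 (swap(3, 7)): [6, 4, 1, 3, 0, 2, 7, 5]
After 8 (swap(3, 5)): [6, 4, 1, 2, 0, 3, 7, 5]
After 9 (reverse(1, 4)): [6, 0, 2, 1, 4, 3, 7, 5]
After 10 (swap(2, 3)): [6, 0, 1, 2, 4, 3, 7, 5]
After 11 (reverse(6, 7)): [6, 0, 1, 2, 4, 3, 5, 7]
After 12 (swap(3, 2)): [6, 0, 2, 1, 4, 3, 5, 7]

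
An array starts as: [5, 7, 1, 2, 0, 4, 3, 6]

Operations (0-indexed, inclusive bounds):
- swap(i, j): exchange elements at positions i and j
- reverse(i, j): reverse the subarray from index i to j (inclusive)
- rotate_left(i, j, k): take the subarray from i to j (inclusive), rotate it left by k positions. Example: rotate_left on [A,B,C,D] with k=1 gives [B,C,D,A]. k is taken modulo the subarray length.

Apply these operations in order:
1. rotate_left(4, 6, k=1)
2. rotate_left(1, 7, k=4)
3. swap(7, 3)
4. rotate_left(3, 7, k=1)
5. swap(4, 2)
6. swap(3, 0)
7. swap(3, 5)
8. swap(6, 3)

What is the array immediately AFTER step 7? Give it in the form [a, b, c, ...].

Answer: [7, 3, 1, 2, 0, 5, 6, 4]

Derivation:
After 1 (rotate_left(4, 6, k=1)): [5, 7, 1, 2, 4, 3, 0, 6]
After 2 (rotate_left(1, 7, k=4)): [5, 3, 0, 6, 7, 1, 2, 4]
After 3 (swap(7, 3)): [5, 3, 0, 4, 7, 1, 2, 6]
After 4 (rotate_left(3, 7, k=1)): [5, 3, 0, 7, 1, 2, 6, 4]
After 5 (swap(4, 2)): [5, 3, 1, 7, 0, 2, 6, 4]
After 6 (swap(3, 0)): [7, 3, 1, 5, 0, 2, 6, 4]
After 7 (swap(3, 5)): [7, 3, 1, 2, 0, 5, 6, 4]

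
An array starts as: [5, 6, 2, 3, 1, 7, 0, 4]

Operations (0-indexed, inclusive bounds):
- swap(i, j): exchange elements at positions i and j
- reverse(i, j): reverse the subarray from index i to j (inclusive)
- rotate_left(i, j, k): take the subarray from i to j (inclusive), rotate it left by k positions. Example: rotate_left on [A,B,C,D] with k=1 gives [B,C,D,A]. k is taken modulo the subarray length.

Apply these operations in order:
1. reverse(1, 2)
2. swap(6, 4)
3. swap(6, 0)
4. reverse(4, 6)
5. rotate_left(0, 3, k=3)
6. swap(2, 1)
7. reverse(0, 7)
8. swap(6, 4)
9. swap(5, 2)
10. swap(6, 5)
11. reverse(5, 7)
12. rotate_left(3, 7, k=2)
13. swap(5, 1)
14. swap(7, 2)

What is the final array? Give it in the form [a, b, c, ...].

Answer: [4, 6, 2, 3, 7, 0, 5, 1]

Derivation:
After 1 (reverse(1, 2)): [5, 2, 6, 3, 1, 7, 0, 4]
After 2 (swap(6, 4)): [5, 2, 6, 3, 0, 7, 1, 4]
After 3 (swap(6, 0)): [1, 2, 6, 3, 0, 7, 5, 4]
After 4 (reverse(4, 6)): [1, 2, 6, 3, 5, 7, 0, 4]
After 5 (rotate_left(0, 3, k=3)): [3, 1, 2, 6, 5, 7, 0, 4]
After 6 (swap(2, 1)): [3, 2, 1, 6, 5, 7, 0, 4]
After 7 (reverse(0, 7)): [4, 0, 7, 5, 6, 1, 2, 3]
After 8 (swap(6, 4)): [4, 0, 7, 5, 2, 1, 6, 3]
After 9 (swap(5, 2)): [4, 0, 1, 5, 2, 7, 6, 3]
After 10 (swap(6, 5)): [4, 0, 1, 5, 2, 6, 7, 3]
After 11 (reverse(5, 7)): [4, 0, 1, 5, 2, 3, 7, 6]
After 12 (rotate_left(3, 7, k=2)): [4, 0, 1, 3, 7, 6, 5, 2]
After 13 (swap(5, 1)): [4, 6, 1, 3, 7, 0, 5, 2]
After 14 (swap(7, 2)): [4, 6, 2, 3, 7, 0, 5, 1]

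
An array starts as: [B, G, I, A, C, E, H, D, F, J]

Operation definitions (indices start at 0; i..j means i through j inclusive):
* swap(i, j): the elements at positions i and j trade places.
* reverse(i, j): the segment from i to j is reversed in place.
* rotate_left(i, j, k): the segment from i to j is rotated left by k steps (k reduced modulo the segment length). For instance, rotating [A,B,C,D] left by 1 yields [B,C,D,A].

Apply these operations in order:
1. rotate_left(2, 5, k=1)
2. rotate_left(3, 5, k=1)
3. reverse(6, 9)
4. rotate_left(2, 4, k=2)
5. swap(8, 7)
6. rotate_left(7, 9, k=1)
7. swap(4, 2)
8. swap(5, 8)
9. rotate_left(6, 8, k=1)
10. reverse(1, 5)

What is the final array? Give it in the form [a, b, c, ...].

Answer: [B, H, I, A, E, G, F, C, J, D]

Derivation:
After 1 (rotate_left(2, 5, k=1)): [B, G, A, C, E, I, H, D, F, J]
After 2 (rotate_left(3, 5, k=1)): [B, G, A, E, I, C, H, D, F, J]
After 3 (reverse(6, 9)): [B, G, A, E, I, C, J, F, D, H]
After 4 (rotate_left(2, 4, k=2)): [B, G, I, A, E, C, J, F, D, H]
After 5 (swap(8, 7)): [B, G, I, A, E, C, J, D, F, H]
After 6 (rotate_left(7, 9, k=1)): [B, G, I, A, E, C, J, F, H, D]
After 7 (swap(4, 2)): [B, G, E, A, I, C, J, F, H, D]
After 8 (swap(5, 8)): [B, G, E, A, I, H, J, F, C, D]
After 9 (rotate_left(6, 8, k=1)): [B, G, E, A, I, H, F, C, J, D]
After 10 (reverse(1, 5)): [B, H, I, A, E, G, F, C, J, D]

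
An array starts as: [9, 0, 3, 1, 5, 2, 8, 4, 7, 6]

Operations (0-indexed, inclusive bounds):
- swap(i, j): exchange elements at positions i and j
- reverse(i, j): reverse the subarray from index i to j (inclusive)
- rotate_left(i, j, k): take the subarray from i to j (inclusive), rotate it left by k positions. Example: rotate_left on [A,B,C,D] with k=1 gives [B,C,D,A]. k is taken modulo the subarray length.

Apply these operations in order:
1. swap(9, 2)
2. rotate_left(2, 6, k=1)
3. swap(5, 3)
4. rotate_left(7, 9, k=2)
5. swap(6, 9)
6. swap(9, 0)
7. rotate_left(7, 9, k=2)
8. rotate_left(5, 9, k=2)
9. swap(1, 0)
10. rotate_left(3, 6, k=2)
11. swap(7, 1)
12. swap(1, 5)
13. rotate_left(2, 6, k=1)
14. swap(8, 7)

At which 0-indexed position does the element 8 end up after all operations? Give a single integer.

After 1 (swap(9, 2)): [9, 0, 6, 1, 5, 2, 8, 4, 7, 3]
After 2 (rotate_left(2, 6, k=1)): [9, 0, 1, 5, 2, 8, 6, 4, 7, 3]
After 3 (swap(5, 3)): [9, 0, 1, 8, 2, 5, 6, 4, 7, 3]
After 4 (rotate_left(7, 9, k=2)): [9, 0, 1, 8, 2, 5, 6, 3, 4, 7]
After 5 (swap(6, 9)): [9, 0, 1, 8, 2, 5, 7, 3, 4, 6]
After 6 (swap(9, 0)): [6, 0, 1, 8, 2, 5, 7, 3, 4, 9]
After 7 (rotate_left(7, 9, k=2)): [6, 0, 1, 8, 2, 5, 7, 9, 3, 4]
After 8 (rotate_left(5, 9, k=2)): [6, 0, 1, 8, 2, 9, 3, 4, 5, 7]
After 9 (swap(1, 0)): [0, 6, 1, 8, 2, 9, 3, 4, 5, 7]
After 10 (rotate_left(3, 6, k=2)): [0, 6, 1, 9, 3, 8, 2, 4, 5, 7]
After 11 (swap(7, 1)): [0, 4, 1, 9, 3, 8, 2, 6, 5, 7]
After 12 (swap(1, 5)): [0, 8, 1, 9, 3, 4, 2, 6, 5, 7]
After 13 (rotate_left(2, 6, k=1)): [0, 8, 9, 3, 4, 2, 1, 6, 5, 7]
After 14 (swap(8, 7)): [0, 8, 9, 3, 4, 2, 1, 5, 6, 7]

Answer: 1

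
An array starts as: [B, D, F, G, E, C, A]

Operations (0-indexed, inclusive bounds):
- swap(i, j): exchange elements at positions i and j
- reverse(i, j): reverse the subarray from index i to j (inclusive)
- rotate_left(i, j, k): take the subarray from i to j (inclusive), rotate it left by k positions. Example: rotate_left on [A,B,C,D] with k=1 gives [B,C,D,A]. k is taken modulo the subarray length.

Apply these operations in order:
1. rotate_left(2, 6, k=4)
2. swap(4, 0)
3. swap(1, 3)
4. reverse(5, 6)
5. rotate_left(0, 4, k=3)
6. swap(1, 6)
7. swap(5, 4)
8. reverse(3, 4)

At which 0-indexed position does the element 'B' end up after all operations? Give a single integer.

Answer: 6

Derivation:
After 1 (rotate_left(2, 6, k=4)): [B, D, A, F, G, E, C]
After 2 (swap(4, 0)): [G, D, A, F, B, E, C]
After 3 (swap(1, 3)): [G, F, A, D, B, E, C]
After 4 (reverse(5, 6)): [G, F, A, D, B, C, E]
After 5 (rotate_left(0, 4, k=3)): [D, B, G, F, A, C, E]
After 6 (swap(1, 6)): [D, E, G, F, A, C, B]
After 7 (swap(5, 4)): [D, E, G, F, C, A, B]
After 8 (reverse(3, 4)): [D, E, G, C, F, A, B]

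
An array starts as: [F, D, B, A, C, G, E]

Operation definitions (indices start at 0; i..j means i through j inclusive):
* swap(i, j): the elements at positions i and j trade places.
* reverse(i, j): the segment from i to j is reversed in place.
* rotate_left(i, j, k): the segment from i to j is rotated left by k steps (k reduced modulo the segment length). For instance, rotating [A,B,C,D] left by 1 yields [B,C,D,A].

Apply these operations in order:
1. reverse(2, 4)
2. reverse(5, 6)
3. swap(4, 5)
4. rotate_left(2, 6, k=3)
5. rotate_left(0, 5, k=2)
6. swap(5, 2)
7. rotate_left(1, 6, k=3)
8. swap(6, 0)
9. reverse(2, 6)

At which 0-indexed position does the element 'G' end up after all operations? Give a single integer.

Answer: 4

Derivation:
After 1 (reverse(2, 4)): [F, D, C, A, B, G, E]
After 2 (reverse(5, 6)): [F, D, C, A, B, E, G]
After 3 (swap(4, 5)): [F, D, C, A, E, B, G]
After 4 (rotate_left(2, 6, k=3)): [F, D, B, G, C, A, E]
After 5 (rotate_left(0, 5, k=2)): [B, G, C, A, F, D, E]
After 6 (swap(5, 2)): [B, G, D, A, F, C, E]
After 7 (rotate_left(1, 6, k=3)): [B, F, C, E, G, D, A]
After 8 (swap(6, 0)): [A, F, C, E, G, D, B]
After 9 (reverse(2, 6)): [A, F, B, D, G, E, C]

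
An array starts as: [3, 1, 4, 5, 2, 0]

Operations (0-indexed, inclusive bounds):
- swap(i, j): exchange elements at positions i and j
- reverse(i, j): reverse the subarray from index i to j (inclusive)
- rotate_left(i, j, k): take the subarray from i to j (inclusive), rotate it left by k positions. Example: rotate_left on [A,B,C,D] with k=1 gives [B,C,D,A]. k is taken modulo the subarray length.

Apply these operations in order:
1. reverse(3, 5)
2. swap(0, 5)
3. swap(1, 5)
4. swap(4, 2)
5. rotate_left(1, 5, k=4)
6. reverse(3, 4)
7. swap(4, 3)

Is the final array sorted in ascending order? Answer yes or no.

Answer: no

Derivation:
After 1 (reverse(3, 5)): [3, 1, 4, 0, 2, 5]
After 2 (swap(0, 5)): [5, 1, 4, 0, 2, 3]
After 3 (swap(1, 5)): [5, 3, 4, 0, 2, 1]
After 4 (swap(4, 2)): [5, 3, 2, 0, 4, 1]
After 5 (rotate_left(1, 5, k=4)): [5, 1, 3, 2, 0, 4]
After 6 (reverse(3, 4)): [5, 1, 3, 0, 2, 4]
After 7 (swap(4, 3)): [5, 1, 3, 2, 0, 4]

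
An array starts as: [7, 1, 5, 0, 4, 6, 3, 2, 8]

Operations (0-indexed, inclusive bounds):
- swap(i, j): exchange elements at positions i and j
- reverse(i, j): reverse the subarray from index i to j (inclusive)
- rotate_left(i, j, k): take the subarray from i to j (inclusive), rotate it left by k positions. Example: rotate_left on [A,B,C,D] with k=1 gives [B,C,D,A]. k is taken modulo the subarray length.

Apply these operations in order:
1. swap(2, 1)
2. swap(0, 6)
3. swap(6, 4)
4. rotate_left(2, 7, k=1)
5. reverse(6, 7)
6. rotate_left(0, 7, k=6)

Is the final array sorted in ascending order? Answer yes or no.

Answer: no

Derivation:
After 1 (swap(2, 1)): [7, 5, 1, 0, 4, 6, 3, 2, 8]
After 2 (swap(0, 6)): [3, 5, 1, 0, 4, 6, 7, 2, 8]
After 3 (swap(6, 4)): [3, 5, 1, 0, 7, 6, 4, 2, 8]
After 4 (rotate_left(2, 7, k=1)): [3, 5, 0, 7, 6, 4, 2, 1, 8]
After 5 (reverse(6, 7)): [3, 5, 0, 7, 6, 4, 1, 2, 8]
After 6 (rotate_left(0, 7, k=6)): [1, 2, 3, 5, 0, 7, 6, 4, 8]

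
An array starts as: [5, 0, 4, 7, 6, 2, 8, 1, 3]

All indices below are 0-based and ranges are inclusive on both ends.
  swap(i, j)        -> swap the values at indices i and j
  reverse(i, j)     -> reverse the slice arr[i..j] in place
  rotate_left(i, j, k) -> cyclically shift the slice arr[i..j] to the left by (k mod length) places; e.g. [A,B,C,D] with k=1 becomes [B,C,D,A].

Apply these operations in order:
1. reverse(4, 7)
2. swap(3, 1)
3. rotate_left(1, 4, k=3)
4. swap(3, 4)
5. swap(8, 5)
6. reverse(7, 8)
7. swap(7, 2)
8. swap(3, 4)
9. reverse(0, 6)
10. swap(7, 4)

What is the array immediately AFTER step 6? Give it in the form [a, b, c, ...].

Answer: [5, 1, 7, 0, 4, 3, 2, 8, 6]

Derivation:
After 1 (reverse(4, 7)): [5, 0, 4, 7, 1, 8, 2, 6, 3]
After 2 (swap(3, 1)): [5, 7, 4, 0, 1, 8, 2, 6, 3]
After 3 (rotate_left(1, 4, k=3)): [5, 1, 7, 4, 0, 8, 2, 6, 3]
After 4 (swap(3, 4)): [5, 1, 7, 0, 4, 8, 2, 6, 3]
After 5 (swap(8, 5)): [5, 1, 7, 0, 4, 3, 2, 6, 8]
After 6 (reverse(7, 8)): [5, 1, 7, 0, 4, 3, 2, 8, 6]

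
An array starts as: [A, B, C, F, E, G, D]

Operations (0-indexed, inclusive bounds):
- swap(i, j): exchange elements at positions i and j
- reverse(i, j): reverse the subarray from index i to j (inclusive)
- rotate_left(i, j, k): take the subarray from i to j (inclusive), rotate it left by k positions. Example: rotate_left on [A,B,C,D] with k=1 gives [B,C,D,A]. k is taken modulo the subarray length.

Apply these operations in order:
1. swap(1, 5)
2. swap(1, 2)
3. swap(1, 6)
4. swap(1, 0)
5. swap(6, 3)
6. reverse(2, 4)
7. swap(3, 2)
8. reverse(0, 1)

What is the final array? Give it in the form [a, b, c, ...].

After 1 (swap(1, 5)): [A, G, C, F, E, B, D]
After 2 (swap(1, 2)): [A, C, G, F, E, B, D]
After 3 (swap(1, 6)): [A, D, G, F, E, B, C]
After 4 (swap(1, 0)): [D, A, G, F, E, B, C]
After 5 (swap(6, 3)): [D, A, G, C, E, B, F]
After 6 (reverse(2, 4)): [D, A, E, C, G, B, F]
After 7 (swap(3, 2)): [D, A, C, E, G, B, F]
After 8 (reverse(0, 1)): [A, D, C, E, G, B, F]

Answer: [A, D, C, E, G, B, F]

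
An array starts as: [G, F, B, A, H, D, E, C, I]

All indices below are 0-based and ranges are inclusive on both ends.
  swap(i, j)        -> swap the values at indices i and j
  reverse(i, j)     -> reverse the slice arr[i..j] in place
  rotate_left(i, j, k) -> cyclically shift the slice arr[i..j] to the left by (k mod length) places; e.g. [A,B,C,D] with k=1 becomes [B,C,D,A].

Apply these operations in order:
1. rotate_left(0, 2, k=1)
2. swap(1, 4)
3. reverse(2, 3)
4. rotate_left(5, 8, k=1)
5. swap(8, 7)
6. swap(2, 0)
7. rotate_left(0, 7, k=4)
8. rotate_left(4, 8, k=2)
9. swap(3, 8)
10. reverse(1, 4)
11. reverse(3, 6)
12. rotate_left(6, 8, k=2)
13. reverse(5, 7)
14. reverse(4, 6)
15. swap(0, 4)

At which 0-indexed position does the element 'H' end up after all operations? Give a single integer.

After 1 (rotate_left(0, 2, k=1)): [F, B, G, A, H, D, E, C, I]
After 2 (swap(1, 4)): [F, H, G, A, B, D, E, C, I]
After 3 (reverse(2, 3)): [F, H, A, G, B, D, E, C, I]
After 4 (rotate_left(5, 8, k=1)): [F, H, A, G, B, E, C, I, D]
After 5 (swap(8, 7)): [F, H, A, G, B, E, C, D, I]
After 6 (swap(2, 0)): [A, H, F, G, B, E, C, D, I]
After 7 (rotate_left(0, 7, k=4)): [B, E, C, D, A, H, F, G, I]
After 8 (rotate_left(4, 8, k=2)): [B, E, C, D, F, G, I, A, H]
After 9 (swap(3, 8)): [B, E, C, H, F, G, I, A, D]
After 10 (reverse(1, 4)): [B, F, H, C, E, G, I, A, D]
After 11 (reverse(3, 6)): [B, F, H, I, G, E, C, A, D]
After 12 (rotate_left(6, 8, k=2)): [B, F, H, I, G, E, D, C, A]
After 13 (reverse(5, 7)): [B, F, H, I, G, C, D, E, A]
After 14 (reverse(4, 6)): [B, F, H, I, D, C, G, E, A]
After 15 (swap(0, 4)): [D, F, H, I, B, C, G, E, A]

Answer: 2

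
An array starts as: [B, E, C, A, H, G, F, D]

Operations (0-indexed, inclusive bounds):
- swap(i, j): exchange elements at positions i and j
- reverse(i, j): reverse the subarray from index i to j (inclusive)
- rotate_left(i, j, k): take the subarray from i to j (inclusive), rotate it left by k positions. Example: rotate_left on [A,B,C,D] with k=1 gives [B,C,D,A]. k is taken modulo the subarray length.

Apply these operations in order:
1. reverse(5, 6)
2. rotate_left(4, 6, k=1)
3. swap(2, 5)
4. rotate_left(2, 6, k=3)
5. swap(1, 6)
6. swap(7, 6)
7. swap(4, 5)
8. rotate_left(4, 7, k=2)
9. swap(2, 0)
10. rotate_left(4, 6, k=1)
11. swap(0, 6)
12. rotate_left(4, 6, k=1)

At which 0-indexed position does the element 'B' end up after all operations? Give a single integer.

After 1 (reverse(5, 6)): [B, E, C, A, H, F, G, D]
After 2 (rotate_left(4, 6, k=1)): [B, E, C, A, F, G, H, D]
After 3 (swap(2, 5)): [B, E, G, A, F, C, H, D]
After 4 (rotate_left(2, 6, k=3)): [B, E, C, H, G, A, F, D]
After 5 (swap(1, 6)): [B, F, C, H, G, A, E, D]
After 6 (swap(7, 6)): [B, F, C, H, G, A, D, E]
After 7 (swap(4, 5)): [B, F, C, H, A, G, D, E]
After 8 (rotate_left(4, 7, k=2)): [B, F, C, H, D, E, A, G]
After 9 (swap(2, 0)): [C, F, B, H, D, E, A, G]
After 10 (rotate_left(4, 6, k=1)): [C, F, B, H, E, A, D, G]
After 11 (swap(0, 6)): [D, F, B, H, E, A, C, G]
After 12 (rotate_left(4, 6, k=1)): [D, F, B, H, A, C, E, G]

Answer: 2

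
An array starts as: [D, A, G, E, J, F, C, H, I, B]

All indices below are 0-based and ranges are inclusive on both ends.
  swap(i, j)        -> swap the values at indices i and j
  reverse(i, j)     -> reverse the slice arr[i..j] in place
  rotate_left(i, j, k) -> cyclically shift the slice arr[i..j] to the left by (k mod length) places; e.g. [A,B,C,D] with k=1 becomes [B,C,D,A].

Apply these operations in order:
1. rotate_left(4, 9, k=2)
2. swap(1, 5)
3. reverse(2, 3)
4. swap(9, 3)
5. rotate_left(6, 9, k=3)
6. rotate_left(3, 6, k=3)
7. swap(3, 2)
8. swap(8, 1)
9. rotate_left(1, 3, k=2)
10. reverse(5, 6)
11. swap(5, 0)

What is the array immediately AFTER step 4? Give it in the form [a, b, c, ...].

Answer: [D, H, E, F, C, A, I, B, J, G]

Derivation:
After 1 (rotate_left(4, 9, k=2)): [D, A, G, E, C, H, I, B, J, F]
After 2 (swap(1, 5)): [D, H, G, E, C, A, I, B, J, F]
After 3 (reverse(2, 3)): [D, H, E, G, C, A, I, B, J, F]
After 4 (swap(9, 3)): [D, H, E, F, C, A, I, B, J, G]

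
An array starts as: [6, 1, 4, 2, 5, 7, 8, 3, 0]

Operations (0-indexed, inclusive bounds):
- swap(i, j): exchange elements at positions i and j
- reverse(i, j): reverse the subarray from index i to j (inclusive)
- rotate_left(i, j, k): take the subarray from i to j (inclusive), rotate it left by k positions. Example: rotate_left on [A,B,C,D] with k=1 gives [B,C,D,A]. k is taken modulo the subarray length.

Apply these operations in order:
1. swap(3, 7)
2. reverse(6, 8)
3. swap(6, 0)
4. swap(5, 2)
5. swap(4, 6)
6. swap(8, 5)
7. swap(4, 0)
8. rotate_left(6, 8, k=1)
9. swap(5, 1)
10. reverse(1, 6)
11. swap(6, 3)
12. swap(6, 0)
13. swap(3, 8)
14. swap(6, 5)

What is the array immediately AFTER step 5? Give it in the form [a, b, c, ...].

After 1 (swap(3, 7)): [6, 1, 4, 3, 5, 7, 8, 2, 0]
After 2 (reverse(6, 8)): [6, 1, 4, 3, 5, 7, 0, 2, 8]
After 3 (swap(6, 0)): [0, 1, 4, 3, 5, 7, 6, 2, 8]
After 4 (swap(5, 2)): [0, 1, 7, 3, 5, 4, 6, 2, 8]
After 5 (swap(4, 6)): [0, 1, 7, 3, 6, 4, 5, 2, 8]

Answer: [0, 1, 7, 3, 6, 4, 5, 2, 8]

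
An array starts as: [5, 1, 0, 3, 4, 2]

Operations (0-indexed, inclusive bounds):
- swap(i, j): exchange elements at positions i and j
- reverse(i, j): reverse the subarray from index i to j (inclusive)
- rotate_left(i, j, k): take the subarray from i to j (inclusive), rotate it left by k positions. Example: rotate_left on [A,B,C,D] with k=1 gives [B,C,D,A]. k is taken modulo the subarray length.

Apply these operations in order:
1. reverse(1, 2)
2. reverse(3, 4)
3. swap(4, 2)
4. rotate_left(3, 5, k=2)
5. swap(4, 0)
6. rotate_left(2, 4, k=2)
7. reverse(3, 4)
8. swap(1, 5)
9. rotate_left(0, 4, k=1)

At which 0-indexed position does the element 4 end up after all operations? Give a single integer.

Answer: 4

Derivation:
After 1 (reverse(1, 2)): [5, 0, 1, 3, 4, 2]
After 2 (reverse(3, 4)): [5, 0, 1, 4, 3, 2]
After 3 (swap(4, 2)): [5, 0, 3, 4, 1, 2]
After 4 (rotate_left(3, 5, k=2)): [5, 0, 3, 2, 4, 1]
After 5 (swap(4, 0)): [4, 0, 3, 2, 5, 1]
After 6 (rotate_left(2, 4, k=2)): [4, 0, 5, 3, 2, 1]
After 7 (reverse(3, 4)): [4, 0, 5, 2, 3, 1]
After 8 (swap(1, 5)): [4, 1, 5, 2, 3, 0]
After 9 (rotate_left(0, 4, k=1)): [1, 5, 2, 3, 4, 0]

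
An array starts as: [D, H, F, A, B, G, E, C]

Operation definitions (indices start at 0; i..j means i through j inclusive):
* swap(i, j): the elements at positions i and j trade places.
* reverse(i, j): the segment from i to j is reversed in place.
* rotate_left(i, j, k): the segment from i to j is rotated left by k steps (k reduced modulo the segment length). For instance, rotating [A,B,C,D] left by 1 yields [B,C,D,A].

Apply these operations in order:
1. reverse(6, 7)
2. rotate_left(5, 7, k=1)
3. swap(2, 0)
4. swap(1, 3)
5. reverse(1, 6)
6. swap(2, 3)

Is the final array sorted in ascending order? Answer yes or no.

Answer: no

Derivation:
After 1 (reverse(6, 7)): [D, H, F, A, B, G, C, E]
After 2 (rotate_left(5, 7, k=1)): [D, H, F, A, B, C, E, G]
After 3 (swap(2, 0)): [F, H, D, A, B, C, E, G]
After 4 (swap(1, 3)): [F, A, D, H, B, C, E, G]
After 5 (reverse(1, 6)): [F, E, C, B, H, D, A, G]
After 6 (swap(2, 3)): [F, E, B, C, H, D, A, G]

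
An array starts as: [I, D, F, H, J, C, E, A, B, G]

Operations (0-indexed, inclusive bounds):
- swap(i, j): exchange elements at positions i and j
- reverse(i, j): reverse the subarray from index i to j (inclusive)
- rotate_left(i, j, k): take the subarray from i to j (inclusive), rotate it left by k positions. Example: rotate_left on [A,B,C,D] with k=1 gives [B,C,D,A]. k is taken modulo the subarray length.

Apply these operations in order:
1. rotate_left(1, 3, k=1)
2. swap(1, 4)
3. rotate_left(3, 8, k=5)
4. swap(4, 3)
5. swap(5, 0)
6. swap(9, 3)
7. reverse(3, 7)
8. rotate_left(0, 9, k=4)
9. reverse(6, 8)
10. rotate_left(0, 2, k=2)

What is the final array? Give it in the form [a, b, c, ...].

After 1 (rotate_left(1, 3, k=1)): [I, F, H, D, J, C, E, A, B, G]
After 2 (swap(1, 4)): [I, J, H, D, F, C, E, A, B, G]
After 3 (rotate_left(3, 8, k=5)): [I, J, H, B, D, F, C, E, A, G]
After 4 (swap(4, 3)): [I, J, H, D, B, F, C, E, A, G]
After 5 (swap(5, 0)): [F, J, H, D, B, I, C, E, A, G]
After 6 (swap(9, 3)): [F, J, H, G, B, I, C, E, A, D]
After 7 (reverse(3, 7)): [F, J, H, E, C, I, B, G, A, D]
After 8 (rotate_left(0, 9, k=4)): [C, I, B, G, A, D, F, J, H, E]
After 9 (reverse(6, 8)): [C, I, B, G, A, D, H, J, F, E]
After 10 (rotate_left(0, 2, k=2)): [B, C, I, G, A, D, H, J, F, E]

Answer: [B, C, I, G, A, D, H, J, F, E]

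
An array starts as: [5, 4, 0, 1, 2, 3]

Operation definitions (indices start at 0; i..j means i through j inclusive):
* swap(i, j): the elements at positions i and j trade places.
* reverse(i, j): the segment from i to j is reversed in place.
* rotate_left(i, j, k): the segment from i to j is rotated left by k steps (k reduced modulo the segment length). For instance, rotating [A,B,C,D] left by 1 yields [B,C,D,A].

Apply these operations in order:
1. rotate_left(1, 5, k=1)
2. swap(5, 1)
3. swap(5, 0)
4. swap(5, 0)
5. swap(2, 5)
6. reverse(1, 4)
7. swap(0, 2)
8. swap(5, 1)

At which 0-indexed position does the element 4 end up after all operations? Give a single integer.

After 1 (rotate_left(1, 5, k=1)): [5, 0, 1, 2, 3, 4]
After 2 (swap(5, 1)): [5, 4, 1, 2, 3, 0]
After 3 (swap(5, 0)): [0, 4, 1, 2, 3, 5]
After 4 (swap(5, 0)): [5, 4, 1, 2, 3, 0]
After 5 (swap(2, 5)): [5, 4, 0, 2, 3, 1]
After 6 (reverse(1, 4)): [5, 3, 2, 0, 4, 1]
After 7 (swap(0, 2)): [2, 3, 5, 0, 4, 1]
After 8 (swap(5, 1)): [2, 1, 5, 0, 4, 3]

Answer: 4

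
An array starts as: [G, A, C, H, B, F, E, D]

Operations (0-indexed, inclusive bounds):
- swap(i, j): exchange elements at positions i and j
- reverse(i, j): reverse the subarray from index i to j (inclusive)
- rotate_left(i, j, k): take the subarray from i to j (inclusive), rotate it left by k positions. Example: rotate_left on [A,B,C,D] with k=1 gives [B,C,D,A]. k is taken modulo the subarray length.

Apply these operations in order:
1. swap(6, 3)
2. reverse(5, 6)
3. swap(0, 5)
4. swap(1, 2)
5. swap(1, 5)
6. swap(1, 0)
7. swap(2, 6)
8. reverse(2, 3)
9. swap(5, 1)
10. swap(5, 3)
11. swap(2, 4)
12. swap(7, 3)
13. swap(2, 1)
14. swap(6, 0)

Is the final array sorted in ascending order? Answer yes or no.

After 1 (swap(6, 3)): [G, A, C, E, B, F, H, D]
After 2 (reverse(5, 6)): [G, A, C, E, B, H, F, D]
After 3 (swap(0, 5)): [H, A, C, E, B, G, F, D]
After 4 (swap(1, 2)): [H, C, A, E, B, G, F, D]
After 5 (swap(1, 5)): [H, G, A, E, B, C, F, D]
After 6 (swap(1, 0)): [G, H, A, E, B, C, F, D]
After 7 (swap(2, 6)): [G, H, F, E, B, C, A, D]
After 8 (reverse(2, 3)): [G, H, E, F, B, C, A, D]
After 9 (swap(5, 1)): [G, C, E, F, B, H, A, D]
After 10 (swap(5, 3)): [G, C, E, H, B, F, A, D]
After 11 (swap(2, 4)): [G, C, B, H, E, F, A, D]
After 12 (swap(7, 3)): [G, C, B, D, E, F, A, H]
After 13 (swap(2, 1)): [G, B, C, D, E, F, A, H]
After 14 (swap(6, 0)): [A, B, C, D, E, F, G, H]

Answer: yes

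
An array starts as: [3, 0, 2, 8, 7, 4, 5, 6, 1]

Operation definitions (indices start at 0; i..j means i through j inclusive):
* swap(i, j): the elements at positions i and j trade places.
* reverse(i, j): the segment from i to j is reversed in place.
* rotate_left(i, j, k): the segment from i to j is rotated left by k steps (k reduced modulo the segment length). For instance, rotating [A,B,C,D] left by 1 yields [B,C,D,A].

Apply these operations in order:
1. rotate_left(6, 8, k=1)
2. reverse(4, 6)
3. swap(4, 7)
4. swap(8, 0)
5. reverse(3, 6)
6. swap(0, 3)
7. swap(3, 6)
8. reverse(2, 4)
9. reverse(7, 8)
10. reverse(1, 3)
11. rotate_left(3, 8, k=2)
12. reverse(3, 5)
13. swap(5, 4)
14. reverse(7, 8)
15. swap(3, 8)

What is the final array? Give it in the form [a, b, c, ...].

Answer: [7, 8, 4, 0, 1, 5, 6, 2, 3]

Derivation:
After 1 (rotate_left(6, 8, k=1)): [3, 0, 2, 8, 7, 4, 6, 1, 5]
After 2 (reverse(4, 6)): [3, 0, 2, 8, 6, 4, 7, 1, 5]
After 3 (swap(4, 7)): [3, 0, 2, 8, 1, 4, 7, 6, 5]
After 4 (swap(8, 0)): [5, 0, 2, 8, 1, 4, 7, 6, 3]
After 5 (reverse(3, 6)): [5, 0, 2, 7, 4, 1, 8, 6, 3]
After 6 (swap(0, 3)): [7, 0, 2, 5, 4, 1, 8, 6, 3]
After 7 (swap(3, 6)): [7, 0, 2, 8, 4, 1, 5, 6, 3]
After 8 (reverse(2, 4)): [7, 0, 4, 8, 2, 1, 5, 6, 3]
After 9 (reverse(7, 8)): [7, 0, 4, 8, 2, 1, 5, 3, 6]
After 10 (reverse(1, 3)): [7, 8, 4, 0, 2, 1, 5, 3, 6]
After 11 (rotate_left(3, 8, k=2)): [7, 8, 4, 1, 5, 3, 6, 0, 2]
After 12 (reverse(3, 5)): [7, 8, 4, 3, 5, 1, 6, 0, 2]
After 13 (swap(5, 4)): [7, 8, 4, 3, 1, 5, 6, 0, 2]
After 14 (reverse(7, 8)): [7, 8, 4, 3, 1, 5, 6, 2, 0]
After 15 (swap(3, 8)): [7, 8, 4, 0, 1, 5, 6, 2, 3]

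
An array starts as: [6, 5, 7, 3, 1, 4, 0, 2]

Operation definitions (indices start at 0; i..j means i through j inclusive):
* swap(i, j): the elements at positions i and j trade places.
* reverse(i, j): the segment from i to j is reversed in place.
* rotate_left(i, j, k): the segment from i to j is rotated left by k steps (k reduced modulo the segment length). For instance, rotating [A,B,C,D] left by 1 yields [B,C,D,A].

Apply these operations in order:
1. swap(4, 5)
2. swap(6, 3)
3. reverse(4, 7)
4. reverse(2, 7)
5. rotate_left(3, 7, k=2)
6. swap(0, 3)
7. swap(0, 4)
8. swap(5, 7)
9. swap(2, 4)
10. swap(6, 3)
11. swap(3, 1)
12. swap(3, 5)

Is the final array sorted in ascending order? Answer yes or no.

Answer: yes

Derivation:
After 1 (swap(4, 5)): [6, 5, 7, 3, 4, 1, 0, 2]
After 2 (swap(6, 3)): [6, 5, 7, 0, 4, 1, 3, 2]
After 3 (reverse(4, 7)): [6, 5, 7, 0, 2, 3, 1, 4]
After 4 (reverse(2, 7)): [6, 5, 4, 1, 3, 2, 0, 7]
After 5 (rotate_left(3, 7, k=2)): [6, 5, 4, 2, 0, 7, 1, 3]
After 6 (swap(0, 3)): [2, 5, 4, 6, 0, 7, 1, 3]
After 7 (swap(0, 4)): [0, 5, 4, 6, 2, 7, 1, 3]
After 8 (swap(5, 7)): [0, 5, 4, 6, 2, 3, 1, 7]
After 9 (swap(2, 4)): [0, 5, 2, 6, 4, 3, 1, 7]
After 10 (swap(6, 3)): [0, 5, 2, 1, 4, 3, 6, 7]
After 11 (swap(3, 1)): [0, 1, 2, 5, 4, 3, 6, 7]
After 12 (swap(3, 5)): [0, 1, 2, 3, 4, 5, 6, 7]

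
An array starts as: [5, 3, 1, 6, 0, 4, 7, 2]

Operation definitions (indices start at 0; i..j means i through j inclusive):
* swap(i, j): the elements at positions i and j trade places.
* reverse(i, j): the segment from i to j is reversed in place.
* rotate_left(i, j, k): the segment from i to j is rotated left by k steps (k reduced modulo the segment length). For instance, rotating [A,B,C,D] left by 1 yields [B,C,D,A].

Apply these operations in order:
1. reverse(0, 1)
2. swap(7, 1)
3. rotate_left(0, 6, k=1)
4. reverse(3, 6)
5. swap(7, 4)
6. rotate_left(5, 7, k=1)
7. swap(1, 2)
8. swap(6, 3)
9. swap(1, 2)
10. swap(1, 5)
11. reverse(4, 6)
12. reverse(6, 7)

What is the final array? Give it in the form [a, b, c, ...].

After 1 (reverse(0, 1)): [3, 5, 1, 6, 0, 4, 7, 2]
After 2 (swap(7, 1)): [3, 2, 1, 6, 0, 4, 7, 5]
After 3 (rotate_left(0, 6, k=1)): [2, 1, 6, 0, 4, 7, 3, 5]
After 4 (reverse(3, 6)): [2, 1, 6, 3, 7, 4, 0, 5]
After 5 (swap(7, 4)): [2, 1, 6, 3, 5, 4, 0, 7]
After 6 (rotate_left(5, 7, k=1)): [2, 1, 6, 3, 5, 0, 7, 4]
After 7 (swap(1, 2)): [2, 6, 1, 3, 5, 0, 7, 4]
After 8 (swap(6, 3)): [2, 6, 1, 7, 5, 0, 3, 4]
After 9 (swap(1, 2)): [2, 1, 6, 7, 5, 0, 3, 4]
After 10 (swap(1, 5)): [2, 0, 6, 7, 5, 1, 3, 4]
After 11 (reverse(4, 6)): [2, 0, 6, 7, 3, 1, 5, 4]
After 12 (reverse(6, 7)): [2, 0, 6, 7, 3, 1, 4, 5]

Answer: [2, 0, 6, 7, 3, 1, 4, 5]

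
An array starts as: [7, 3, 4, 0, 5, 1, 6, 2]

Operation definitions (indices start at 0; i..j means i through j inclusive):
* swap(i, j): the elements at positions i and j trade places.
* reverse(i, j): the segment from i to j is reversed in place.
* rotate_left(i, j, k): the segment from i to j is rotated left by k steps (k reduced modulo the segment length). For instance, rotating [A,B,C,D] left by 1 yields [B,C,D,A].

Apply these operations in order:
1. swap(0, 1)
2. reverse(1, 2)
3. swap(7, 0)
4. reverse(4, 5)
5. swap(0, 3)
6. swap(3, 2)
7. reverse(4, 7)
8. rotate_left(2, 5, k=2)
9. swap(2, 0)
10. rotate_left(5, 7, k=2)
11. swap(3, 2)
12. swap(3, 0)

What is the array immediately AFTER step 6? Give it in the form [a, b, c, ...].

After 1 (swap(0, 1)): [3, 7, 4, 0, 5, 1, 6, 2]
After 2 (reverse(1, 2)): [3, 4, 7, 0, 5, 1, 6, 2]
After 3 (swap(7, 0)): [2, 4, 7, 0, 5, 1, 6, 3]
After 4 (reverse(4, 5)): [2, 4, 7, 0, 1, 5, 6, 3]
After 5 (swap(0, 3)): [0, 4, 7, 2, 1, 5, 6, 3]
After 6 (swap(3, 2)): [0, 4, 2, 7, 1, 5, 6, 3]

Answer: [0, 4, 2, 7, 1, 5, 6, 3]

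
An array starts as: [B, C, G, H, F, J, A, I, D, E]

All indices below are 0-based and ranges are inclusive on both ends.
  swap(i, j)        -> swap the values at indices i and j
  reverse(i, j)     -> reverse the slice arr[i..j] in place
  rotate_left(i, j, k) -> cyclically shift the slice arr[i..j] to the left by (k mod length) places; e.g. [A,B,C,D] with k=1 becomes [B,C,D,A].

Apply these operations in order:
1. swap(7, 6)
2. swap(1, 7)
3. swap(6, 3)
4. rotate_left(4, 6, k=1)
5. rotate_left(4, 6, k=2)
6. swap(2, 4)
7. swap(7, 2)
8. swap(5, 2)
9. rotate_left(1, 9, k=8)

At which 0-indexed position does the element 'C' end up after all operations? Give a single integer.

After 1 (swap(7, 6)): [B, C, G, H, F, J, I, A, D, E]
After 2 (swap(1, 7)): [B, A, G, H, F, J, I, C, D, E]
After 3 (swap(6, 3)): [B, A, G, I, F, J, H, C, D, E]
After 4 (rotate_left(4, 6, k=1)): [B, A, G, I, J, H, F, C, D, E]
After 5 (rotate_left(4, 6, k=2)): [B, A, G, I, F, J, H, C, D, E]
After 6 (swap(2, 4)): [B, A, F, I, G, J, H, C, D, E]
After 7 (swap(7, 2)): [B, A, C, I, G, J, H, F, D, E]
After 8 (swap(5, 2)): [B, A, J, I, G, C, H, F, D, E]
After 9 (rotate_left(1, 9, k=8)): [B, E, A, J, I, G, C, H, F, D]

Answer: 6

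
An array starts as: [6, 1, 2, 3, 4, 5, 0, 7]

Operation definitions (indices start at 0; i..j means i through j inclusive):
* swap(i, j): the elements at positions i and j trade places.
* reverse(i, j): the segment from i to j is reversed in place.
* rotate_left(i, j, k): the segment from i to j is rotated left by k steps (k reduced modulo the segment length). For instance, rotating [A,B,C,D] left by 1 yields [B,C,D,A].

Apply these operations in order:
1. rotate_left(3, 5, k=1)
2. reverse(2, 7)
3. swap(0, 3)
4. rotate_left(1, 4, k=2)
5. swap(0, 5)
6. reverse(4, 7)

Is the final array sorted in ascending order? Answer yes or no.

After 1 (rotate_left(3, 5, k=1)): [6, 1, 2, 4, 5, 3, 0, 7]
After 2 (reverse(2, 7)): [6, 1, 7, 0, 3, 5, 4, 2]
After 3 (swap(0, 3)): [0, 1, 7, 6, 3, 5, 4, 2]
After 4 (rotate_left(1, 4, k=2)): [0, 6, 3, 1, 7, 5, 4, 2]
After 5 (swap(0, 5)): [5, 6, 3, 1, 7, 0, 4, 2]
After 6 (reverse(4, 7)): [5, 6, 3, 1, 2, 4, 0, 7]

Answer: no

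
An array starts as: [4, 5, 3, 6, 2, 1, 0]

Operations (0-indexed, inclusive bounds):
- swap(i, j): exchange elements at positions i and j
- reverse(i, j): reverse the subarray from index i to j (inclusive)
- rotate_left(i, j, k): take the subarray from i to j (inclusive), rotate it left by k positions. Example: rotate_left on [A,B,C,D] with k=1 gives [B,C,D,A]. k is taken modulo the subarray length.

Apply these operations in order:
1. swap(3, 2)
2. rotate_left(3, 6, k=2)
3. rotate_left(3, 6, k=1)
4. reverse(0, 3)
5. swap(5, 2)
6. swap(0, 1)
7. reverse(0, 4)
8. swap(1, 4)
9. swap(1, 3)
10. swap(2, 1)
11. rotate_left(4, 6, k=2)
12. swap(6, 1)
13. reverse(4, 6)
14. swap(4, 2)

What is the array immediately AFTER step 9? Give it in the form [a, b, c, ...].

Answer: [3, 0, 2, 6, 4, 5, 1]

Derivation:
After 1 (swap(3, 2)): [4, 5, 6, 3, 2, 1, 0]
After 2 (rotate_left(3, 6, k=2)): [4, 5, 6, 1, 0, 3, 2]
After 3 (rotate_left(3, 6, k=1)): [4, 5, 6, 0, 3, 2, 1]
After 4 (reverse(0, 3)): [0, 6, 5, 4, 3, 2, 1]
After 5 (swap(5, 2)): [0, 6, 2, 4, 3, 5, 1]
After 6 (swap(0, 1)): [6, 0, 2, 4, 3, 5, 1]
After 7 (reverse(0, 4)): [3, 4, 2, 0, 6, 5, 1]
After 8 (swap(1, 4)): [3, 6, 2, 0, 4, 5, 1]
After 9 (swap(1, 3)): [3, 0, 2, 6, 4, 5, 1]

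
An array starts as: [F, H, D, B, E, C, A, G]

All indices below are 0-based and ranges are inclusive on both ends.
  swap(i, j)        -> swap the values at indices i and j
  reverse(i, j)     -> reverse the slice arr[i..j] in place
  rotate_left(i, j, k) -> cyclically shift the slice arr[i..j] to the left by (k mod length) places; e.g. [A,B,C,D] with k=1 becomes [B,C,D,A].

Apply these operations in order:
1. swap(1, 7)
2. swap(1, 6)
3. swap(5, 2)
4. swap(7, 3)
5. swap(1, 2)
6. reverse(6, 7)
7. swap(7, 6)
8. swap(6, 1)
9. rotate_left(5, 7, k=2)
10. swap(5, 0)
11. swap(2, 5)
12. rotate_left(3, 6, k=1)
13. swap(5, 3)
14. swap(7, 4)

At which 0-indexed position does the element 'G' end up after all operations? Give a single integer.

Answer: 1

Derivation:
After 1 (swap(1, 7)): [F, G, D, B, E, C, A, H]
After 2 (swap(1, 6)): [F, A, D, B, E, C, G, H]
After 3 (swap(5, 2)): [F, A, C, B, E, D, G, H]
After 4 (swap(7, 3)): [F, A, C, H, E, D, G, B]
After 5 (swap(1, 2)): [F, C, A, H, E, D, G, B]
After 6 (reverse(6, 7)): [F, C, A, H, E, D, B, G]
After 7 (swap(7, 6)): [F, C, A, H, E, D, G, B]
After 8 (swap(6, 1)): [F, G, A, H, E, D, C, B]
After 9 (rotate_left(5, 7, k=2)): [F, G, A, H, E, B, D, C]
After 10 (swap(5, 0)): [B, G, A, H, E, F, D, C]
After 11 (swap(2, 5)): [B, G, F, H, E, A, D, C]
After 12 (rotate_left(3, 6, k=1)): [B, G, F, E, A, D, H, C]
After 13 (swap(5, 3)): [B, G, F, D, A, E, H, C]
After 14 (swap(7, 4)): [B, G, F, D, C, E, H, A]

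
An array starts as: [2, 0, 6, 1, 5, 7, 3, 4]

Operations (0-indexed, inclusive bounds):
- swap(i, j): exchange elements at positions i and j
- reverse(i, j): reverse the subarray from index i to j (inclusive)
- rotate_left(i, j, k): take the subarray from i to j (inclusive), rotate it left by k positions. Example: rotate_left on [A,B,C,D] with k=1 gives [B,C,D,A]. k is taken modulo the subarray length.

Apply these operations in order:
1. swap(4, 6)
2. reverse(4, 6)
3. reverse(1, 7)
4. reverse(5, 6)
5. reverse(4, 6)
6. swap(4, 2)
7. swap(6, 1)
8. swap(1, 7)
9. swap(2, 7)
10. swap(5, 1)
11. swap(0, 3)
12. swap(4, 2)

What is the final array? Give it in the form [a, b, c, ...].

After 1 (swap(4, 6)): [2, 0, 6, 1, 3, 7, 5, 4]
After 2 (reverse(4, 6)): [2, 0, 6, 1, 5, 7, 3, 4]
After 3 (reverse(1, 7)): [2, 4, 3, 7, 5, 1, 6, 0]
After 4 (reverse(5, 6)): [2, 4, 3, 7, 5, 6, 1, 0]
After 5 (reverse(4, 6)): [2, 4, 3, 7, 1, 6, 5, 0]
After 6 (swap(4, 2)): [2, 4, 1, 7, 3, 6, 5, 0]
After 7 (swap(6, 1)): [2, 5, 1, 7, 3, 6, 4, 0]
After 8 (swap(1, 7)): [2, 0, 1, 7, 3, 6, 4, 5]
After 9 (swap(2, 7)): [2, 0, 5, 7, 3, 6, 4, 1]
After 10 (swap(5, 1)): [2, 6, 5, 7, 3, 0, 4, 1]
After 11 (swap(0, 3)): [7, 6, 5, 2, 3, 0, 4, 1]
After 12 (swap(4, 2)): [7, 6, 3, 2, 5, 0, 4, 1]

Answer: [7, 6, 3, 2, 5, 0, 4, 1]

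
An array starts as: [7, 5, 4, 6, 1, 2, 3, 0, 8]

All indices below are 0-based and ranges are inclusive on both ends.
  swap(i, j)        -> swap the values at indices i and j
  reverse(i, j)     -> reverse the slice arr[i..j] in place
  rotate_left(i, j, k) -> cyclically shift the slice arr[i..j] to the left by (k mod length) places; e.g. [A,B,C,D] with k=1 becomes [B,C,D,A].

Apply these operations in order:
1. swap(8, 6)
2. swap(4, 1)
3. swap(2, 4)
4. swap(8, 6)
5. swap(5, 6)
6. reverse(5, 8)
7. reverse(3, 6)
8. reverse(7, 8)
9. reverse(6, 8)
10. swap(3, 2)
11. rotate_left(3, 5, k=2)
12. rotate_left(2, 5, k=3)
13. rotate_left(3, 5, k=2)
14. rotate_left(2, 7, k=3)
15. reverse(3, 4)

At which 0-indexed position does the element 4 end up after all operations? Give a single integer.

Answer: 2

Derivation:
After 1 (swap(8, 6)): [7, 5, 4, 6, 1, 2, 8, 0, 3]
After 2 (swap(4, 1)): [7, 1, 4, 6, 5, 2, 8, 0, 3]
After 3 (swap(2, 4)): [7, 1, 5, 6, 4, 2, 8, 0, 3]
After 4 (swap(8, 6)): [7, 1, 5, 6, 4, 2, 3, 0, 8]
After 5 (swap(5, 6)): [7, 1, 5, 6, 4, 3, 2, 0, 8]
After 6 (reverse(5, 8)): [7, 1, 5, 6, 4, 8, 0, 2, 3]
After 7 (reverse(3, 6)): [7, 1, 5, 0, 8, 4, 6, 2, 3]
After 8 (reverse(7, 8)): [7, 1, 5, 0, 8, 4, 6, 3, 2]
After 9 (reverse(6, 8)): [7, 1, 5, 0, 8, 4, 2, 3, 6]
After 10 (swap(3, 2)): [7, 1, 0, 5, 8, 4, 2, 3, 6]
After 11 (rotate_left(3, 5, k=2)): [7, 1, 0, 4, 5, 8, 2, 3, 6]
After 12 (rotate_left(2, 5, k=3)): [7, 1, 8, 0, 4, 5, 2, 3, 6]
After 13 (rotate_left(3, 5, k=2)): [7, 1, 8, 5, 0, 4, 2, 3, 6]
After 14 (rotate_left(2, 7, k=3)): [7, 1, 4, 2, 3, 8, 5, 0, 6]
After 15 (reverse(3, 4)): [7, 1, 4, 3, 2, 8, 5, 0, 6]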